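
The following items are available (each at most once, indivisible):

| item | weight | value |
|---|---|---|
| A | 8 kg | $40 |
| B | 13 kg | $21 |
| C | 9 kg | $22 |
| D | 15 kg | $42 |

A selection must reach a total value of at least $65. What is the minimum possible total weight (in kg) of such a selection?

23

Subsets with value ≥ 65, sorted by total weight:
- A+D: weight 23, value 82
- A+B+C: weight 30, value 83
- A+C+D: weight 32, value 104
- A+B+D: weight 36, value 103
Minimum weight: 23 kg.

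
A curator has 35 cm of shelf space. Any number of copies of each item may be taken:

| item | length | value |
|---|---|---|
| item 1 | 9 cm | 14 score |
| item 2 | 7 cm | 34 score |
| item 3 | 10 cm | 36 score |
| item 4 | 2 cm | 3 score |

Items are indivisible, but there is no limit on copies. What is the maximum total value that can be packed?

Best value-per-unit is item 2 at 34/7, and filling with it alone uses length 5×7=35. No mix of the others beats 5×34 = 170.

170 score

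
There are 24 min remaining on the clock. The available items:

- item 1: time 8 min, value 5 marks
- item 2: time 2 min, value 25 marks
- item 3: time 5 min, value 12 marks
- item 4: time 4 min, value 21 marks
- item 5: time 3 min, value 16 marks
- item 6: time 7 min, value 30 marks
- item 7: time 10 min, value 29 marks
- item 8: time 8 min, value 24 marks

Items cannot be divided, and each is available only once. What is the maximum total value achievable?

116 marks

Check high-value combinations within 24 min:
- item 2+item 4+item 5+item 6+item 8: time 2+4+3+7+8=24, value 25+21+16+30+24=116
- item 2+item 4+item 6+item 7: time 2+4+7+10=23, value 25+21+30+29=105
- item 2+item 3+item 4+item 5+item 6: time 2+5+4+3+7=21, value 25+12+21+16+30=104
- item 2+item 3+item 4+item 5+item 7: time 2+5+4+3+10=24, value 25+12+21+16+29=103
- item 2+item 4+item 6+item 8: time 2+4+7+8=21, value 25+21+30+24=100
Best: 116 marks.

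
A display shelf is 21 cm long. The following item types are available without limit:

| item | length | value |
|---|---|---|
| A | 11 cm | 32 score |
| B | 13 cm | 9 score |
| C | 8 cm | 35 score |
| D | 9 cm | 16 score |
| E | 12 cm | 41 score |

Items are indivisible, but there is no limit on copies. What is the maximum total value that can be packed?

Best value-per-unit is C at 35/8; filling with it alone gives 2×35 = 70.
Optimal mix: 1×C + 1×E → length 20, value 76.

76 score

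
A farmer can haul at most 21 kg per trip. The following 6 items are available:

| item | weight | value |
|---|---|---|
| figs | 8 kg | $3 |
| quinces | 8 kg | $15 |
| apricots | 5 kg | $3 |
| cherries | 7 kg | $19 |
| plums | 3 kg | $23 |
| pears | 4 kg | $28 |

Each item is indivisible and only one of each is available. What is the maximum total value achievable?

$73

Check high-value combinations within 21 kg:
- apricots+cherries+plums+pears: weight 5+7+3+4=19, value 3+19+23+28=73
- cherries+plums+pears: weight 7+3+4=14, value 19+23+28=70
- quinces+apricots+plums+pears: weight 8+5+3+4=20, value 15+3+23+28=69
- quinces+plums+pears: weight 8+3+4=15, value 15+23+28=66
- quinces+cherries+pears: weight 8+7+4=19, value 15+19+28=62
Best: $73.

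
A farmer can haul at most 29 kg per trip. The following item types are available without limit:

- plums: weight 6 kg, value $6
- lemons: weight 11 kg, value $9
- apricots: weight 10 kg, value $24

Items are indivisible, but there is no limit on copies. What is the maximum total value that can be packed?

Best value-per-unit is apricots at 24/10; filling with it alone gives 2×24 = 48.
Optimal mix: 1×plums + 2×apricots → weight 26, value 54.

$54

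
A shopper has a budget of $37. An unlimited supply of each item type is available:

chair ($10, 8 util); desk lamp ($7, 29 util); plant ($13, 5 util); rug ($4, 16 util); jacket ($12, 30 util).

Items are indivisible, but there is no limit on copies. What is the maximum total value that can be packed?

151 util

Best value-per-unit is desk lamp at 29/7; filling with it alone gives 5×29 = 145.
Optimal mix: 3×desk lamp + 4×rug → cost 37, value 151.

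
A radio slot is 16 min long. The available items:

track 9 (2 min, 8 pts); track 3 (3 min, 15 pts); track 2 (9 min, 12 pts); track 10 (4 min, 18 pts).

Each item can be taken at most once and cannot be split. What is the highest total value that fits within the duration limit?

45 pts

Check high-value combinations within 16 min:
- track 3+track 2+track 10: duration 3+9+4=16, value 15+12+18=45
- track 9+track 3+track 10: duration 2+3+4=9, value 8+15+18=41
- track 9+track 2+track 10: duration 2+9+4=15, value 8+12+18=38
- track 9+track 3+track 2: duration 2+3+9=14, value 8+15+12=35
Best: 45 pts.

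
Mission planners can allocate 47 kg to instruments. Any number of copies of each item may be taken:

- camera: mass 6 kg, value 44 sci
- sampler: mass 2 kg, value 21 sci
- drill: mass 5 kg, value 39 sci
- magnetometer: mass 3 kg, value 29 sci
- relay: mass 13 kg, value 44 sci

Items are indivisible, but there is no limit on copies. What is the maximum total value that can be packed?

491 sci

Best value-per-unit is sampler at 21/2; filling with it alone gives 23×21 = 483.
Optimal mix: 22×sampler + 1×magnetometer → mass 47, value 491.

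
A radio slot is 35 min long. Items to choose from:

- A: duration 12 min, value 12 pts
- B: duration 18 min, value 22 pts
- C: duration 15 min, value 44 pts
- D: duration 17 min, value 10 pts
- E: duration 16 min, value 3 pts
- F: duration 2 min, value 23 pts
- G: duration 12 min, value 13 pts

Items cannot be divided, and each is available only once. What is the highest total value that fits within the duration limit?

89 pts

Check high-value combinations within 35 min:
- B+C+F: duration 18+15+2=35, value 22+44+23=89
- C+F+G: duration 15+2+12=29, value 44+23+13=80
- A+C+F: duration 12+15+2=29, value 12+44+23=79
- C+D+F: duration 15+17+2=34, value 44+10+23=77
- C+E+F: duration 15+16+2=33, value 44+3+23=70
Best: 89 pts.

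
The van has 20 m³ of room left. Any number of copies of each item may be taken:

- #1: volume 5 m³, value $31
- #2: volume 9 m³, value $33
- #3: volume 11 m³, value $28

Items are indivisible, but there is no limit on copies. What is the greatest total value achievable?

Best value-per-unit is #1 at 31/5, and filling with it alone uses volume 4×5=20. No mix of the others beats 4×31 = 124.

$124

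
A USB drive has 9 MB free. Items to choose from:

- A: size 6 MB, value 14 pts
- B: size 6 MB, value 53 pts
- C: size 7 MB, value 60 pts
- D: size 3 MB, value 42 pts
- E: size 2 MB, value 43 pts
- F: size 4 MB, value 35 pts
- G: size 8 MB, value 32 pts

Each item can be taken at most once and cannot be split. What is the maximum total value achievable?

Check high-value combinations within 9 MB:
- D+E+F: size 3+2+4=9, value 42+43+35=120
- C+E: size 7+2=9, value 60+43=103
- B+E: size 6+2=8, value 53+43=96
- B+D: size 6+3=9, value 53+42=95
Best: 120 pts.

120 pts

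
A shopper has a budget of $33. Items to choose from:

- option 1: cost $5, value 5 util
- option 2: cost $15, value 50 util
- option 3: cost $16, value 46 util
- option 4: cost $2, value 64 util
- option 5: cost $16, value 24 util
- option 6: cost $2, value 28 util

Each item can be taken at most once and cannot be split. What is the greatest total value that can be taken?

Check high-value combinations within $33:
- option 2+option 3+option 4: cost 15+16+2=33, value 50+46+64=160
- option 1+option 2+option 4+option 6: cost 5+15+2+2=24, value 5+50+64+28=147
- option 1+option 3+option 4+option 6: cost 5+16+2+2=25, value 5+46+64+28=143
- option 2+option 4+option 6: cost 15+2+2=19, value 50+64+28=142
Best: 160 util.

160 util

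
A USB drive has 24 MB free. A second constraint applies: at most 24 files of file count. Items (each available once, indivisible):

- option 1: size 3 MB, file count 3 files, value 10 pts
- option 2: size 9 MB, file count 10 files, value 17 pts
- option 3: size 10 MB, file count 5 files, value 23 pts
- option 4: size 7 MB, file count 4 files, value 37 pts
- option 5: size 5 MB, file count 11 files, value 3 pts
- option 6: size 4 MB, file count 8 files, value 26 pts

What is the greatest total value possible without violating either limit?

Feasible sets respecting both limits:
- option 1+option 3+option 4+option 6: size 24, file count 20, value 96
- option 3+option 4+option 6: size 21, file count 17, value 86
- option 2+option 4+option 6: size 20, file count 22, value 80
- option 1+option 4+option 6: size 14, file count 15, value 73
Best: 96 pts.

96 pts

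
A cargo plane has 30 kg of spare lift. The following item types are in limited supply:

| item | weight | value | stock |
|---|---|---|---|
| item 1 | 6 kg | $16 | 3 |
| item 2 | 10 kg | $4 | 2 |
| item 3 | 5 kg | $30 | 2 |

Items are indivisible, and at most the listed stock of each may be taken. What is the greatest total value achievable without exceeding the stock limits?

Best selections within weight 30 and stock limits:
- 3×item 1 + 2×item 3: weight 28, value 108
- 2×item 1 + 2×item 3: weight 22, value 92
- 1×item 1 + 1×item 2 + 2×item 3: weight 26, value 80
- 3×item 1 + 1×item 3: weight 23, value 78
Best: $108.

$108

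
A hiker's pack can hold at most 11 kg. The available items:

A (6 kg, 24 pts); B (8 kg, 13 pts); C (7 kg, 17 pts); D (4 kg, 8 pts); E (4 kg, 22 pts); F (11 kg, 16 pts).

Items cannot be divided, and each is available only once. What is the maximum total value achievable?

46 pts

Check high-value combinations within 11 kg:
- A+E: weight 6+4=10, value 24+22=46
- C+E: weight 7+4=11, value 17+22=39
- A+D: weight 6+4=10, value 24+8=32
- D+E: weight 4+4=8, value 8+22=30
- C+D: weight 7+4=11, value 17+8=25
Best: 46 pts.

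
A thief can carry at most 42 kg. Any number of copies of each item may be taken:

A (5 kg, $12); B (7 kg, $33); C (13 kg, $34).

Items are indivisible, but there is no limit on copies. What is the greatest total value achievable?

$198

Best value-per-unit is B at 33/7, and filling with it alone uses weight 6×7=42. No mix of the others beats 6×33 = 198.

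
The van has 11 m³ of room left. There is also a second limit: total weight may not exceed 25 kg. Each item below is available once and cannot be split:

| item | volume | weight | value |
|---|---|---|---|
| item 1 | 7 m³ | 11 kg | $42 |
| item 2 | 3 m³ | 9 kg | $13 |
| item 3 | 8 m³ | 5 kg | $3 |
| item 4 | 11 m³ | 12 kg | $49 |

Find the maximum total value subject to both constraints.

Feasible sets respecting both limits:
- item 1+item 2: volume 10, weight 20, value 55
- item 4: volume 11, weight 12, value 49
- item 1: volume 7, weight 11, value 42
- item 2+item 3: volume 11, weight 14, value 16
Best: $55.

$55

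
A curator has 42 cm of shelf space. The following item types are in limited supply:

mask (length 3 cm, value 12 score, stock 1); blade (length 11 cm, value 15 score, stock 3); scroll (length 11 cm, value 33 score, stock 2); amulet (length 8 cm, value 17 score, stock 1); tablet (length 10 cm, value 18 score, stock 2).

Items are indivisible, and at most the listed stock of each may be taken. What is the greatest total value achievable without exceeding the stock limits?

Best selections within length 42 and stock limits:
- 2×scroll + 2×tablet: length 42, value 102
- 2×scroll + 1×amulet + 1×tablet: length 40, value 101
- 1×blade + 2×scroll + 1×amulet: length 41, value 98
Best: 102 score.

102 score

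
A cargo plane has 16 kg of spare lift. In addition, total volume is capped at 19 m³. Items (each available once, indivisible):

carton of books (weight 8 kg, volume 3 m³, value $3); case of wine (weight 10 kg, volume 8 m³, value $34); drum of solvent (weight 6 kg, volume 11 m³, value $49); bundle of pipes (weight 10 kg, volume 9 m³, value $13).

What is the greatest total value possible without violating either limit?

Feasible sets respecting both limits:
- case of wine+drum of solvent: weight 16, volume 19, value 83
- carton of books+drum of solvent: weight 14, volume 14, value 52
- drum of solvent: weight 6, volume 11, value 49
- case of wine: weight 10, volume 8, value 34
Best: $83.

$83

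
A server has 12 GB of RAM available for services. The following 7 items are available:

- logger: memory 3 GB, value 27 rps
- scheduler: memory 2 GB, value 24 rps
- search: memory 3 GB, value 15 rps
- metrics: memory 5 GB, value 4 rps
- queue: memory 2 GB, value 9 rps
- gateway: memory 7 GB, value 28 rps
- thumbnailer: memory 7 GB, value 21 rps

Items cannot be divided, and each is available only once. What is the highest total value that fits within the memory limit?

79 rps

Check high-value combinations within 12 GB:
- logger+scheduler+gateway: memory 3+2+7=12, value 27+24+28=79
- logger+scheduler+search+queue: memory 3+2+3+2=10, value 27+24+15+9=75
- logger+scheduler+thumbnailer: memory 3+2+7=12, value 27+24+21=72
- scheduler+search+gateway: memory 2+3+7=12, value 24+15+28=67
Best: 79 rps.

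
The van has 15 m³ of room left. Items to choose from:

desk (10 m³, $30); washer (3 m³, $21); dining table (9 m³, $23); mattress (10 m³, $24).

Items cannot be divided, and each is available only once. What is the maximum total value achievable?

$51

This is a 0/1 knapsack; check combinations near the capacity.
- desk+washer: volume 10+3=13, value 30+21=51
- washer+mattress: volume 3+10=13, value 21+24=45
- washer+dining table: volume 3+9=12, value 21+23=44
Best: $51.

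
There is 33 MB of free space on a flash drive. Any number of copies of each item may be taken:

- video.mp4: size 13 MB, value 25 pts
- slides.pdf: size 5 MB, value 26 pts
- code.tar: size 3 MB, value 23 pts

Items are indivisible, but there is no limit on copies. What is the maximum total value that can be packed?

Best value-per-unit is code.tar at 23/3, and filling with it alone uses size 11×3=33. No mix of the others beats 11×23 = 253.

253 pts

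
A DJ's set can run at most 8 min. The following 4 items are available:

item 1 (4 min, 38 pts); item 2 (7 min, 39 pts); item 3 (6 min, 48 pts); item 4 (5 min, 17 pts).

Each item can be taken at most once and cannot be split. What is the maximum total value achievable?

48 pts

Check high-value combinations within 8 min:
- item 3: duration 6, value 48
- item 2: duration 7, value 39
- item 1: duration 4, value 38
- item 4: duration 5, value 17
Best: 48 pts.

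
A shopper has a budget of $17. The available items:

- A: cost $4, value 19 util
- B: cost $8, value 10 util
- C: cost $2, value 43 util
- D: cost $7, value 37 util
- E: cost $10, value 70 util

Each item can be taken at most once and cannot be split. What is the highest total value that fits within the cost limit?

Check high-value combinations within $17:
- A+C+E: cost 4+2+10=16, value 19+43+70=132
- C+E: cost 2+10=12, value 43+70=113
- D+E: cost 7+10=17, value 37+70=107
Best: 132 util.

132 util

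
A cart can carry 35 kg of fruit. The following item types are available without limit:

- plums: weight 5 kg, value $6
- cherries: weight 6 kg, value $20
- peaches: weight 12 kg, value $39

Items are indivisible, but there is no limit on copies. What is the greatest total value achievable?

Best value-per-unit is cherries at 20/6; filling with it alone gives 5×20 = 100.
Optimal mix: 1×plums + 5×cherries → weight 35, value 106.

$106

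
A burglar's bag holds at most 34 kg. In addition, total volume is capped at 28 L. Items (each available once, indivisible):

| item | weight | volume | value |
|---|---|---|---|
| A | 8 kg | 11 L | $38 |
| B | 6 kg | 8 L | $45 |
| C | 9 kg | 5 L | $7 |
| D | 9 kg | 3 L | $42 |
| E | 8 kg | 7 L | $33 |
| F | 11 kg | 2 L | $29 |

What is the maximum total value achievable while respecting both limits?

$154

Feasible sets respecting both limits:
- A+B+D+F: weight 34, volume 24, value 154
- B+D+E+F: weight 34, volume 20, value 149
- A+B+E+F: weight 33, volume 28, value 145
Best: $154.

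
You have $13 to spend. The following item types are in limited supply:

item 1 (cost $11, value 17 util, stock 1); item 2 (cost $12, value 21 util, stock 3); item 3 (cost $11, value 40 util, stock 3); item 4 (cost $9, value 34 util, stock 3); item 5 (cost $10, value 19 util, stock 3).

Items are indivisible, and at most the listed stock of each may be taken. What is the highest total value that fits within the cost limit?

Best selections within cost 13 and stock limits:
- 1×item 3: cost 11, value 40
- 1×item 4: cost 9, value 34
Best: 40 util.

40 util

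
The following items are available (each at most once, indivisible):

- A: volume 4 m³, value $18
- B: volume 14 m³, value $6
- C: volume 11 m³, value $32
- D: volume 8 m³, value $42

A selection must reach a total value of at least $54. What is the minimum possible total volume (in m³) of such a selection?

Subsets with value ≥ 54, sorted by total volume:
- A+D: volume 12, value 60
- C+D: volume 19, value 74
Minimum volume: 12 m³.

12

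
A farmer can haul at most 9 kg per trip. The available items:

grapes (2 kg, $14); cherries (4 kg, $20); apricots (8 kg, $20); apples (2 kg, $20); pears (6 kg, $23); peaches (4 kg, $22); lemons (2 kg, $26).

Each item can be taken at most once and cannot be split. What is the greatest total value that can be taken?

This is a 0/1 knapsack; check combinations near the capacity.
- apples+peaches+lemons: weight 2+4+2=8, value 20+22+26=68
- cherries+apples+lemons: weight 4+2+2=8, value 20+20+26=66
- grapes+peaches+lemons: weight 2+4+2=8, value 14+22+26=62
- grapes+apples+lemons: weight 2+2+2=6, value 14+20+26=60
Best: $68.

$68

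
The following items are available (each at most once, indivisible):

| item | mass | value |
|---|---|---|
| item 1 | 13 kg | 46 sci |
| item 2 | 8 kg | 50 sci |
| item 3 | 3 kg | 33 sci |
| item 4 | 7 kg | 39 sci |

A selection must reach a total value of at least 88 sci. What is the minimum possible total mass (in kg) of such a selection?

15

Subsets with value ≥ 88, sorted by total mass:
- item 2+item 4: mass 15, value 89
- item 2+item 3+item 4: mass 18, value 122
Minimum mass: 15 kg.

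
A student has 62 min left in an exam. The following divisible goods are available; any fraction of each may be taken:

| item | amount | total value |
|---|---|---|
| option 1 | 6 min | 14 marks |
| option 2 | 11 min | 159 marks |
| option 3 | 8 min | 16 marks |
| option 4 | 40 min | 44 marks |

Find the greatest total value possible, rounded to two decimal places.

229.70

Take in order of value per unit:
- option 2 (159/11 per unit): all 11 → value 159, running total 159.00
- option 1 (14/6 per unit): all 6 → value 14, running total 173.00
- option 3 (16/8 per unit): all 8 → value 16, running total 189.00
- option 4 (44/40 per unit): 37 of 40 → value 37×44/40 = 40.7000, running total 229.70
Total 229.70.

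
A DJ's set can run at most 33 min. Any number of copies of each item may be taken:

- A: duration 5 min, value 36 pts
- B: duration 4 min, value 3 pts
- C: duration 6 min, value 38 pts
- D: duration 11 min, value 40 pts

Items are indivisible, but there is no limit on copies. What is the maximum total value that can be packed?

222 pts

Best value-per-unit is A at 36/5; filling with it alone gives 6×36 = 216.
Optimal mix: 3×A + 3×C → duration 33, value 222.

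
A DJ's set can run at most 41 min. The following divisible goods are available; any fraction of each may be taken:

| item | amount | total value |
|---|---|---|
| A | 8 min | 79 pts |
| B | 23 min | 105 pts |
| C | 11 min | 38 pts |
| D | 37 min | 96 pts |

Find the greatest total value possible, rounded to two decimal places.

Take in order of value per unit:
- A (79/8 per unit): all 8 → value 79, running total 79.00
- B (105/23 per unit): all 23 → value 105, running total 184.00
- C (38/11 per unit): 10 of 11 → value 10×38/11 = 34.5455, running total 218.55
Total 218.55.

218.55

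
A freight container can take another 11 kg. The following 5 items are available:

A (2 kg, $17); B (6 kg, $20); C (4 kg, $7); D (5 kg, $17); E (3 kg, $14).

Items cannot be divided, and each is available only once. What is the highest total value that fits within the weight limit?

$51

This is a 0/1 knapsack; check combinations near the capacity.
- A+B+E: weight 2+6+3=11, value 17+20+14=51
- A+D+E: weight 2+5+3=10, value 17+17+14=48
- A+C+D: weight 2+4+5=11, value 17+7+17=41
Best: $51.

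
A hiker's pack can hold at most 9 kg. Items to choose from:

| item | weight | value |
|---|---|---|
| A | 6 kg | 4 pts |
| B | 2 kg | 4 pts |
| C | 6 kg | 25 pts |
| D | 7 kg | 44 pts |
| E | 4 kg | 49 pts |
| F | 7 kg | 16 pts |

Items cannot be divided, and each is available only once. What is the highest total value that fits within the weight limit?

Check high-value combinations within 9 kg:
- B+E: weight 2+4=6, value 4+49=53
- E: weight 4, value 49
- B+D: weight 2+7=9, value 4+44=48
- D: weight 7, value 44
- B+C: weight 2+6=8, value 4+25=29
Best: 53 pts.

53 pts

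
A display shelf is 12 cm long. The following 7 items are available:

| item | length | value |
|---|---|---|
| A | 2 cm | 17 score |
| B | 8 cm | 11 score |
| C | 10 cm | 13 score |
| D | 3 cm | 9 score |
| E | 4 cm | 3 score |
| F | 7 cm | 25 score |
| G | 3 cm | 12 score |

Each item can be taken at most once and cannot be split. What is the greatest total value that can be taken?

54 score

Check high-value combinations within 12 cm:
- A+F+G: length 2+7+3=12, value 17+25+12=54
- A+D+F: length 2+3+7=12, value 17+9+25=51
- A+F: length 2+7=9, value 17+25=42
- A+D+E+G: length 2+3+4+3=12, value 17+9+3+12=41
- A+D+G: length 2+3+3=8, value 17+9+12=38
Best: 54 score.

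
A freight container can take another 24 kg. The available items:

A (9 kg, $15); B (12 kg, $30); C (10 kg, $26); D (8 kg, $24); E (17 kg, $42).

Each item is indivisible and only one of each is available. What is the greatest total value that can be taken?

Check high-value combinations within 24 kg:
- B+C: weight 12+10=22, value 30+26=56
- B+D: weight 12+8=20, value 30+24=54
- C+D: weight 10+8=18, value 26+24=50
- A+B: weight 9+12=21, value 15+30=45
Best: $56.

$56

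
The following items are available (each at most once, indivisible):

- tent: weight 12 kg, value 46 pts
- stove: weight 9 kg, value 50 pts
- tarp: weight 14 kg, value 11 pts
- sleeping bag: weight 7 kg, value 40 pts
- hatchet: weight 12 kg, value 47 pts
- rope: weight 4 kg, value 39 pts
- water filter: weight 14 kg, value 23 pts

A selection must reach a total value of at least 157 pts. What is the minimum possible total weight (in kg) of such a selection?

32

Subsets with value ≥ 157, sorted by total weight:
- stove+sleeping bag+hatchet+rope: weight 32, value 176
- tent+stove+sleeping bag+rope: weight 32, value 175
- tent+sleeping bag+hatchet+rope: weight 35, value 172
Minimum weight: 32 kg.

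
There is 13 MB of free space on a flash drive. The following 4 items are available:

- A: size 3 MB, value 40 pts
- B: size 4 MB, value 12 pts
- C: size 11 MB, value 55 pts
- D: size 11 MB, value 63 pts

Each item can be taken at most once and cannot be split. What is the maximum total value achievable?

63 pts

Check high-value combinations within 13 MB:
- D: size 11, value 63
- C: size 11, value 55
- A+B: size 3+4=7, value 40+12=52
- A: size 3, value 40
- B: size 4, value 12
Best: 63 pts.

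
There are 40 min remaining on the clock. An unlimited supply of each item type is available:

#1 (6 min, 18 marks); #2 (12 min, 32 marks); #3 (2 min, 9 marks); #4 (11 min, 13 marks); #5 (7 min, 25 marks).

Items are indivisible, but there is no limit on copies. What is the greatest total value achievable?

Best value-per-unit is #3 at 9/2, and filling with it alone uses time 20×2=40. No mix of the others beats 20×9 = 180.

180 marks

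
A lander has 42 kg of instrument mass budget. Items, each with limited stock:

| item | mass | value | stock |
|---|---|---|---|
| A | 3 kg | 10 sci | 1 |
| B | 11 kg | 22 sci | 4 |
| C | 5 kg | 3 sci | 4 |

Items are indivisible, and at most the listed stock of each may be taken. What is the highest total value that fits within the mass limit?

79 sci

Best selections within mass 42 and stock limits:
- 1×A + 3×B + 1×C: mass 41, value 79
- 1×A + 3×B: mass 36, value 76
- 3×B + 1×C: mass 38, value 69
Best: 79 sci.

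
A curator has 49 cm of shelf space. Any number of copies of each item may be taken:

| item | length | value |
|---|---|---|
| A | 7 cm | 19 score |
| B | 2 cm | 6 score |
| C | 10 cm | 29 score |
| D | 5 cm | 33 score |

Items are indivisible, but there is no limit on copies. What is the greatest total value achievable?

309 score

Best value-per-unit is D at 33/5; filling with it alone gives 9×33 = 297.
Optimal mix: 2×B + 9×D → length 49, value 309.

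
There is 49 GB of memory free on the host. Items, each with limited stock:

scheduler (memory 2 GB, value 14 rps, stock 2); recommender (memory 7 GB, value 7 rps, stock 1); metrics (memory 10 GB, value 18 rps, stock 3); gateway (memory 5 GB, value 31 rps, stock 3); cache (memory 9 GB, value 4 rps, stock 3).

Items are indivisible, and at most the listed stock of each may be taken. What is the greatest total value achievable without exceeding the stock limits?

175 rps

Top feasible selections:
- 2×scheduler + 3×metrics + 3×gateway: memory 49, value 175
- 2×scheduler + 1×recommender + 2×metrics + 3×gateway: memory 46, value 164
- 1×scheduler + 3×metrics + 3×gateway: memory 47, value 161
Best: 175 rps.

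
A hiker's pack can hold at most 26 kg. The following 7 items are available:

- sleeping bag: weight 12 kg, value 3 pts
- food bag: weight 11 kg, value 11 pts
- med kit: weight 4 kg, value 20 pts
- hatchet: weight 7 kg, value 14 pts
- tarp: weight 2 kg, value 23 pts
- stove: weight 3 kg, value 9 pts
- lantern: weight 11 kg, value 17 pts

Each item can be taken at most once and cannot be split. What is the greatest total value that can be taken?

Check high-value combinations within 26 kg:
- med kit+hatchet+tarp+lantern: weight 4+7+2+11=24, value 20+14+23+17=74
- med kit+tarp+stove+lantern: weight 4+2+3+11=20, value 20+23+9+17=69
- food bag+med kit+hatchet+tarp: weight 11+4+7+2=24, value 11+20+14+23=68
- med kit+hatchet+tarp+stove: weight 4+7+2+3=16, value 20+14+23+9=66
- food bag+med kit+tarp+stove: weight 11+4+2+3=20, value 11+20+23+9=63
Best: 74 pts.

74 pts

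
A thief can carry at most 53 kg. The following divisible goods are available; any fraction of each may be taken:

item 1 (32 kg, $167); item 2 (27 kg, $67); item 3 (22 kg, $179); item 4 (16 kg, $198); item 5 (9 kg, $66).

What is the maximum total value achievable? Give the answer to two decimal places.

Take in order of value per unit:
- item 4 (198/16 per unit): all 16 → value 198, running total 198.00
- item 3 (179/22 per unit): all 22 → value 179, running total 377.00
- item 5 (66/9 per unit): all 9 → value 66, running total 443.00
- item 1 (167/32 per unit): 6 of 32 → value 6×167/32 = 31.3125, running total 474.31
Total 474.31.

474.31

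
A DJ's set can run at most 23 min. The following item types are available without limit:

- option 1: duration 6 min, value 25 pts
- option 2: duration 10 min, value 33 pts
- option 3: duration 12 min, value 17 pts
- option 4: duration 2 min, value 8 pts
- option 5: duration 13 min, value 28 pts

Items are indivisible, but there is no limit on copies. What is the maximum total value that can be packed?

Best value-per-unit is option 1 at 25/6; filling with it alone gives 3×25 = 75.
Optimal mix: 3×option 1 + 2×option 4 → duration 22, value 91.

91 pts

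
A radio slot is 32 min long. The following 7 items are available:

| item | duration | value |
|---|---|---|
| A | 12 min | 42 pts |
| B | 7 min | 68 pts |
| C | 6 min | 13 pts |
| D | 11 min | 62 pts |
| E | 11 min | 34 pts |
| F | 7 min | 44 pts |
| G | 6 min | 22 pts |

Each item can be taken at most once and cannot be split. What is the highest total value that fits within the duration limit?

196 pts

Check high-value combinations within 32 min:
- B+D+F+G: duration 7+11+7+6=31, value 68+62+44+22=196
- B+C+D+F: duration 7+6+11+7=31, value 68+13+62+44=187
- A+B+F+G: duration 12+7+7+6=32, value 42+68+44+22=176
Best: 196 pts.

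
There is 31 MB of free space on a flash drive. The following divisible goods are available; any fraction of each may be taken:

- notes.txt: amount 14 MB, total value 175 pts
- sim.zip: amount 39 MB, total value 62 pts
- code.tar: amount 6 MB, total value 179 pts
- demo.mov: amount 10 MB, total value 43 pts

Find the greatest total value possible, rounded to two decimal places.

Take in order of value per unit:
- code.tar (179/6 per unit): all 6 → value 179, running total 179.00
- notes.txt (175/14 per unit): all 14 → value 175, running total 354.00
- demo.mov (43/10 per unit): all 10 → value 43, running total 397.00
- sim.zip (62/39 per unit): 1 of 39 → value 1×62/39 = 1.5897, running total 398.59
Total 398.59.

398.59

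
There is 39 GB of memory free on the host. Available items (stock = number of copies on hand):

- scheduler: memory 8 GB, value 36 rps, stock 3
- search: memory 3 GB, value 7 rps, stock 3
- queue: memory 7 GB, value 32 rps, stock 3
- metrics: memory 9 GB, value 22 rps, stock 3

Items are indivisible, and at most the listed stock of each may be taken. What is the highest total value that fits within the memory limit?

Top feasible selections:
- 3×scheduler + 2×queue: memory 38, value 172
- 2×scheduler + 3×queue: memory 37, value 168
- 2×scheduler + 2×queue + 1×metrics: memory 39, value 158
Best: 172 rps.

172 rps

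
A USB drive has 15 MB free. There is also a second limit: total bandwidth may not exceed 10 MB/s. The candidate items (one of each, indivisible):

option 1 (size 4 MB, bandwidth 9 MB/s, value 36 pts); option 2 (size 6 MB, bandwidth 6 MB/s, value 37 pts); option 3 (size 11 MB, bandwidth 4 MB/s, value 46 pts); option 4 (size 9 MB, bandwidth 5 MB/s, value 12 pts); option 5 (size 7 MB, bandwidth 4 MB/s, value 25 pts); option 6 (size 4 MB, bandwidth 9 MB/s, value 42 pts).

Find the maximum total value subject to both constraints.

Feasible sets respecting both limits:
- option 2+option 5: size 13, bandwidth 10, value 62
- option 3: size 11, bandwidth 4, value 46
- option 6: size 4, bandwidth 9, value 42
Best: 62 pts.

62 pts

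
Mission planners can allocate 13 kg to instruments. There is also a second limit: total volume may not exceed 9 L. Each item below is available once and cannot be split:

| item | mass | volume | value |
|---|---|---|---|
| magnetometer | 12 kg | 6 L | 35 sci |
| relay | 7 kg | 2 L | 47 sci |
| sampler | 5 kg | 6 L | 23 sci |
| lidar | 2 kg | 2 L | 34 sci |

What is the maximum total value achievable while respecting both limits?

Feasible sets respecting both limits:
- relay+lidar: mass 9, volume 4, value 81
- relay+sampler: mass 12, volume 8, value 70
- sampler+lidar: mass 7, volume 8, value 57
- relay: mass 7, volume 2, value 47
Best: 81 sci.

81 sci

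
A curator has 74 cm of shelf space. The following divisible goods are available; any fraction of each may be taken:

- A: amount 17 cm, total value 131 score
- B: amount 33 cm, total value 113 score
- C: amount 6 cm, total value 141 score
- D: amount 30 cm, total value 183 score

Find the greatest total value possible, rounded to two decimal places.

526.91

Take in order of value per unit:
- C (141/6 per unit): all 6 → value 141, running total 141.00
- A (131/17 per unit): all 17 → value 131, running total 272.00
- D (183/30 per unit): all 30 → value 183, running total 455.00
- B (113/33 per unit): 21 of 33 → value 21×113/33 = 71.9091, running total 526.91
Total 526.91.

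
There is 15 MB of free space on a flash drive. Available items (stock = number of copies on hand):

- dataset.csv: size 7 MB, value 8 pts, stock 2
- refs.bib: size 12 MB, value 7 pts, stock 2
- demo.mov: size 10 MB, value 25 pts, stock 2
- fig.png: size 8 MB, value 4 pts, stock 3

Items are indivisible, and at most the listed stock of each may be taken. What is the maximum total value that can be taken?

Best selections within size 15 and stock limits:
- 1×demo.mov: size 10, value 25
- 2×dataset.csv: size 14, value 16
- 1×dataset.csv + 1×fig.png: size 15, value 12
- 1×dataset.csv: size 7, value 8
Best: 25 pts.

25 pts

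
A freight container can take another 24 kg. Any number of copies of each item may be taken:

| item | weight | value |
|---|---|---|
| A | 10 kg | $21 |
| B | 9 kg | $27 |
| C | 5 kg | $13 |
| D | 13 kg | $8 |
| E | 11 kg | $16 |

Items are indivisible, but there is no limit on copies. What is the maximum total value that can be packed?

Best value-per-unit is B at 27/9; filling with it alone gives 2×27 = 54.
Optimal mix: 2×B + 1×C → weight 23, value 67.

$67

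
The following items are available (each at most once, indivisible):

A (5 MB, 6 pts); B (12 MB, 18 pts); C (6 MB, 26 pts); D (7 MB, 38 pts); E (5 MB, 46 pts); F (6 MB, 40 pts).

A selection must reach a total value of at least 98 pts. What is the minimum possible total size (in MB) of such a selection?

17

Subsets with value ≥ 98, sorted by total size:
- C+E+F: size 17, value 112
- D+E+F: size 18, value 124
- C+D+E: size 18, value 110
- C+D+F: size 19, value 104
Minimum size: 17 MB.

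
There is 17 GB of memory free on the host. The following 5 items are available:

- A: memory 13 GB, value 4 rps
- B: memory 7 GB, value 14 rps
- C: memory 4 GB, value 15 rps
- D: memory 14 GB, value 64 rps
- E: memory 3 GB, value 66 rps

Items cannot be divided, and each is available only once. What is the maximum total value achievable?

Check high-value combinations within 17 GB:
- D+E: memory 14+3=17, value 64+66=130
- B+C+E: memory 7+4+3=14, value 14+15+66=95
- C+E: memory 4+3=7, value 15+66=81
- B+E: memory 7+3=10, value 14+66=80
Best: 130 rps.

130 rps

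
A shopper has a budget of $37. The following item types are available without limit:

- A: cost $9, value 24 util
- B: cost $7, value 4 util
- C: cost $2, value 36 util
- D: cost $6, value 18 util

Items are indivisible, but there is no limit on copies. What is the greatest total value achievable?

648 util

Best value-per-unit is C at 36/2, and filling with it alone uses cost 18×2=36. No mix of the others beats 18×36 = 648.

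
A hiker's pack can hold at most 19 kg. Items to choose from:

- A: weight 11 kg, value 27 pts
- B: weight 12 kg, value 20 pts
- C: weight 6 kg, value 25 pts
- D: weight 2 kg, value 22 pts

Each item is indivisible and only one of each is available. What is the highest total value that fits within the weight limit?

74 pts

Check high-value combinations within 19 kg:
- A+C+D: weight 11+6+2=19, value 27+25+22=74
- A+C: weight 11+6=17, value 27+25=52
- A+D: weight 11+2=13, value 27+22=49
Best: 74 pts.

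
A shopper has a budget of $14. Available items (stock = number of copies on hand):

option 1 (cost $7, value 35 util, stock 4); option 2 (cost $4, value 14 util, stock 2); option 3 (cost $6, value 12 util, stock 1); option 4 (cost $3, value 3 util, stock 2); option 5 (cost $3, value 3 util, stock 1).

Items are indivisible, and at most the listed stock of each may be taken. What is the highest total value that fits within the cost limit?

Best selections within cost 14 and stock limits:
- 2×option 1: cost 14, value 70
- 1×option 1 + 1×option 2 + 1×option 5: cost 14, value 52
Best: 70 util.

70 util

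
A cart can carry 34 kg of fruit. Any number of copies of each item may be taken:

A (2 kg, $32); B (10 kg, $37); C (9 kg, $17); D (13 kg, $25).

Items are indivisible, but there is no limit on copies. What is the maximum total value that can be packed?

Best value-per-unit is A at 32/2, and filling with it alone uses weight 17×2=34. No mix of the others beats 17×32 = 544.

$544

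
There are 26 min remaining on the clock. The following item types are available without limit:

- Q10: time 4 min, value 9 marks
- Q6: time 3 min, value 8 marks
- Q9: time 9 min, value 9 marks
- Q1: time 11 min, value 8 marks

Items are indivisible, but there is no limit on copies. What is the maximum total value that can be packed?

Best value-per-unit is Q6 at 8/3; filling with it alone gives 8×8 = 64.
Optimal mix: 2×Q10 + 6×Q6 → time 26, value 66.

66 marks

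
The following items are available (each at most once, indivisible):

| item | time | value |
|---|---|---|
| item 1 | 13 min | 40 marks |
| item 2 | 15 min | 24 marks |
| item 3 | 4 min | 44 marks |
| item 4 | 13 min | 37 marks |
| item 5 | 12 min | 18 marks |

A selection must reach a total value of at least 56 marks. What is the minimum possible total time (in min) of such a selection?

Subsets with value ≥ 56, sorted by total time:
- item 3+item 5: time 16, value 62
- item 1+item 3: time 17, value 84
- item 3+item 4: time 17, value 81
Minimum time: 16 min.

16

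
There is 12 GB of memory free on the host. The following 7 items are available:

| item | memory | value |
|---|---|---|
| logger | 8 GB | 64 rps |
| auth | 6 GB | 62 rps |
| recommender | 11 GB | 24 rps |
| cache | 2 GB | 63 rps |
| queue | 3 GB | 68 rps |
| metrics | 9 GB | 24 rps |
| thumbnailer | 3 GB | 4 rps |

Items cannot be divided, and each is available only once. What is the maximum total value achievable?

Check high-value combinations within 12 GB:
- auth+cache+queue: memory 6+2+3=11, value 62+63+68=193
- cache+queue+thumbnailer: memory 2+3+3=8, value 63+68+4=135
- auth+queue+thumbnailer: memory 6+3+3=12, value 62+68+4=134
Best: 193 rps.

193 rps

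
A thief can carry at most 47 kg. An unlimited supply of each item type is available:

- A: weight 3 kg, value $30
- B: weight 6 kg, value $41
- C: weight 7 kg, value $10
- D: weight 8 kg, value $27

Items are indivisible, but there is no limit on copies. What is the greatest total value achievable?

Best value-per-unit is A at 30/3, and filling with it alone uses weight 15×3=45. No mix of the others beats 15×30 = 450.

$450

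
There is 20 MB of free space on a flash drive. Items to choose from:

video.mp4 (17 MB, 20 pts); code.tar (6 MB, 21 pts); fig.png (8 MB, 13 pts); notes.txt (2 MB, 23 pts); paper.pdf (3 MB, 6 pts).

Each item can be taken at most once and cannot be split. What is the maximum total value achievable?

Check high-value combinations within 20 MB:
- code.tar+fig.png+notes.txt+paper.pdf: size 6+8+2+3=19, value 21+13+23+6=63
- code.tar+fig.png+notes.txt: size 6+8+2=16, value 21+13+23=57
- code.tar+notes.txt+paper.pdf: size 6+2+3=11, value 21+23+6=50
- code.tar+notes.txt: size 6+2=8, value 21+23=44
- video.mp4+notes.txt: size 17+2=19, value 20+23=43
Best: 63 pts.

63 pts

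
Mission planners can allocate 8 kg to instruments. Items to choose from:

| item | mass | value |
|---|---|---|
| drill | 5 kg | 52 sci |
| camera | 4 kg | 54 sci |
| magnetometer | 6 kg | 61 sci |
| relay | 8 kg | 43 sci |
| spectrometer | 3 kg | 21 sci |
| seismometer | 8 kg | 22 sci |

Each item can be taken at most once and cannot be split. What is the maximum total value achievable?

Check high-value combinations within 8 kg:
- camera+spectrometer: mass 4+3=7, value 54+21=75
- drill+spectrometer: mass 5+3=8, value 52+21=73
- magnetometer: mass 6, value 61
- camera: mass 4, value 54
Best: 75 sci.

75 sci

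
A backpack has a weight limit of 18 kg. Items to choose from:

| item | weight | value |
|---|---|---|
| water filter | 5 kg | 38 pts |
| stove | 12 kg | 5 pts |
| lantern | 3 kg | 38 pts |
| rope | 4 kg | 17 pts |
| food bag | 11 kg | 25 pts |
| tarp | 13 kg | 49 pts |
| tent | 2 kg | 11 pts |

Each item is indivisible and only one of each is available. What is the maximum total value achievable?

This is a 0/1 knapsack; check combinations near the capacity.
- water filter+lantern+rope+tent: weight 5+3+4+2=14, value 38+38+17+11=104
- lantern+tarp+tent: weight 3+13+2=18, value 38+49+11=98
- water filter+lantern+rope: weight 5+3+4=12, value 38+38+17=93
- water filter+lantern+tent: weight 5+3+2=10, value 38+38+11=87
Best: 104 pts.

104 pts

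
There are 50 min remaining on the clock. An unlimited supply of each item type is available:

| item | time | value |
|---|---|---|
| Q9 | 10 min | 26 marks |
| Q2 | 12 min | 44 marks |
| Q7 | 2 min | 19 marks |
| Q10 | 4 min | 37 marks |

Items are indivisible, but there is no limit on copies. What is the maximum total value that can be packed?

Best value-per-unit is Q7 at 19/2, and filling with it alone uses time 25×2=50. No mix of the others beats 25×19 = 475.

475 marks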